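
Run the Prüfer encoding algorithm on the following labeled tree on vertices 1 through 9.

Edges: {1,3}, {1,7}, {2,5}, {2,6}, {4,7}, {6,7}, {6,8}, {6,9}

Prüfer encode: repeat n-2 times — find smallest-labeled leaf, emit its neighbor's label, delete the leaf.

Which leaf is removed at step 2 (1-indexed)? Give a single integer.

Answer: 1

Derivation:
Step 1: current leaves = {3,4,5,8,9}. Remove leaf 3 (neighbor: 1).
Step 2: current leaves = {1,4,5,8,9}. Remove leaf 1 (neighbor: 7).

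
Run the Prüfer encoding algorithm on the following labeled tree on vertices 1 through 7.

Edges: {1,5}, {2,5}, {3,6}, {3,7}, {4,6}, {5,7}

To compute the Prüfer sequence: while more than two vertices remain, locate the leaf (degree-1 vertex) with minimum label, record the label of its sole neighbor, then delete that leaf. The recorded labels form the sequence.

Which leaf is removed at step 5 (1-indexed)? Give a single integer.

Answer: 6

Derivation:
Step 1: current leaves = {1,2,4}. Remove leaf 1 (neighbor: 5).
Step 2: current leaves = {2,4}. Remove leaf 2 (neighbor: 5).
Step 3: current leaves = {4,5}. Remove leaf 4 (neighbor: 6).
Step 4: current leaves = {5,6}. Remove leaf 5 (neighbor: 7).
Step 5: current leaves = {6,7}. Remove leaf 6 (neighbor: 3).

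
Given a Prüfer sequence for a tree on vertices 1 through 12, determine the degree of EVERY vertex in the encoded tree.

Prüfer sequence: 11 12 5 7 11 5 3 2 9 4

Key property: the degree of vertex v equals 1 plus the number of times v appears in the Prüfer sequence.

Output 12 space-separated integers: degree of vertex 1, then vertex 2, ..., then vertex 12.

p_1 = 11: count[11] becomes 1
p_2 = 12: count[12] becomes 1
p_3 = 5: count[5] becomes 1
p_4 = 7: count[7] becomes 1
p_5 = 11: count[11] becomes 2
p_6 = 5: count[5] becomes 2
p_7 = 3: count[3] becomes 1
p_8 = 2: count[2] becomes 1
p_9 = 9: count[9] becomes 1
p_10 = 4: count[4] becomes 1
Degrees (1 + count): deg[1]=1+0=1, deg[2]=1+1=2, deg[3]=1+1=2, deg[4]=1+1=2, deg[5]=1+2=3, deg[6]=1+0=1, deg[7]=1+1=2, deg[8]=1+0=1, deg[9]=1+1=2, deg[10]=1+0=1, deg[11]=1+2=3, deg[12]=1+1=2

Answer: 1 2 2 2 3 1 2 1 2 1 3 2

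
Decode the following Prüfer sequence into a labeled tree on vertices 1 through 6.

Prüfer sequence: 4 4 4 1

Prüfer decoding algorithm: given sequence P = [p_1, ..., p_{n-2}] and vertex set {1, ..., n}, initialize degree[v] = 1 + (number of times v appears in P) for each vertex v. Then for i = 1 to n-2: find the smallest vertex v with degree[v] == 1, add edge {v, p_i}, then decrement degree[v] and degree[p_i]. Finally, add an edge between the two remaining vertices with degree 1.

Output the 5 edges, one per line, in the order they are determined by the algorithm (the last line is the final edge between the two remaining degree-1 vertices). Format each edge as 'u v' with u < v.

Answer: 2 4
3 4
4 5
1 4
1 6

Derivation:
Initial degrees: {1:2, 2:1, 3:1, 4:4, 5:1, 6:1}
Step 1: smallest deg-1 vertex = 2, p_1 = 4. Add edge {2,4}. Now deg[2]=0, deg[4]=3.
Step 2: smallest deg-1 vertex = 3, p_2 = 4. Add edge {3,4}. Now deg[3]=0, deg[4]=2.
Step 3: smallest deg-1 vertex = 5, p_3 = 4. Add edge {4,5}. Now deg[5]=0, deg[4]=1.
Step 4: smallest deg-1 vertex = 4, p_4 = 1. Add edge {1,4}. Now deg[4]=0, deg[1]=1.
Final: two remaining deg-1 vertices are 1, 6. Add edge {1,6}.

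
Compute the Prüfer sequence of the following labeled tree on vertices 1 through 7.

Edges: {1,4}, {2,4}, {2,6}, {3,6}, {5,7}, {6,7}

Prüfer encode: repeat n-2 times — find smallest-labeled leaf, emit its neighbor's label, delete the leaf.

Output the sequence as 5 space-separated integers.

Step 1: leaves = {1,3,5}. Remove smallest leaf 1, emit neighbor 4.
Step 2: leaves = {3,4,5}. Remove smallest leaf 3, emit neighbor 6.
Step 3: leaves = {4,5}. Remove smallest leaf 4, emit neighbor 2.
Step 4: leaves = {2,5}. Remove smallest leaf 2, emit neighbor 6.
Step 5: leaves = {5,6}. Remove smallest leaf 5, emit neighbor 7.
Done: 2 vertices remain (6, 7). Sequence = [4 6 2 6 7]

Answer: 4 6 2 6 7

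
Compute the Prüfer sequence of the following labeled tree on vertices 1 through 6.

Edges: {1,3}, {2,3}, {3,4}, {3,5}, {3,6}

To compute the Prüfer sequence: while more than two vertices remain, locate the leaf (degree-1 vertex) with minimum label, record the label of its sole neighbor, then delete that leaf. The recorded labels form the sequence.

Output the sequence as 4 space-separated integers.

Answer: 3 3 3 3

Derivation:
Step 1: leaves = {1,2,4,5,6}. Remove smallest leaf 1, emit neighbor 3.
Step 2: leaves = {2,4,5,6}. Remove smallest leaf 2, emit neighbor 3.
Step 3: leaves = {4,5,6}. Remove smallest leaf 4, emit neighbor 3.
Step 4: leaves = {5,6}. Remove smallest leaf 5, emit neighbor 3.
Done: 2 vertices remain (3, 6). Sequence = [3 3 3 3]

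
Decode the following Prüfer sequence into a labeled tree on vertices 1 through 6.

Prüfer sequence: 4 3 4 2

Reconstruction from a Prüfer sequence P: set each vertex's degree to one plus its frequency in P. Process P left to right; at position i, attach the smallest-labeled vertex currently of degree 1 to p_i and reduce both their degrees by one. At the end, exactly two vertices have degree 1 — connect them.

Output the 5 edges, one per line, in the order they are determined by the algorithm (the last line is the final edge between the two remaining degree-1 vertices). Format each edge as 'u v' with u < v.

Answer: 1 4
3 5
3 4
2 4
2 6

Derivation:
Initial degrees: {1:1, 2:2, 3:2, 4:3, 5:1, 6:1}
Step 1: smallest deg-1 vertex = 1, p_1 = 4. Add edge {1,4}. Now deg[1]=0, deg[4]=2.
Step 2: smallest deg-1 vertex = 5, p_2 = 3. Add edge {3,5}. Now deg[5]=0, deg[3]=1.
Step 3: smallest deg-1 vertex = 3, p_3 = 4. Add edge {3,4}. Now deg[3]=0, deg[4]=1.
Step 4: smallest deg-1 vertex = 4, p_4 = 2. Add edge {2,4}. Now deg[4]=0, deg[2]=1.
Final: two remaining deg-1 vertices are 2, 6. Add edge {2,6}.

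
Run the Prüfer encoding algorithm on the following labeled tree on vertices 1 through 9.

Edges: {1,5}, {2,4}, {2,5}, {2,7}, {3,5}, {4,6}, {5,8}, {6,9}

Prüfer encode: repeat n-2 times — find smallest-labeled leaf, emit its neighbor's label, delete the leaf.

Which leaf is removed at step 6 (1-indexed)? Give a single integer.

Step 1: current leaves = {1,3,7,8,9}. Remove leaf 1 (neighbor: 5).
Step 2: current leaves = {3,7,8,9}. Remove leaf 3 (neighbor: 5).
Step 3: current leaves = {7,8,9}. Remove leaf 7 (neighbor: 2).
Step 4: current leaves = {8,9}. Remove leaf 8 (neighbor: 5).
Step 5: current leaves = {5,9}. Remove leaf 5 (neighbor: 2).
Step 6: current leaves = {2,9}. Remove leaf 2 (neighbor: 4).

Answer: 2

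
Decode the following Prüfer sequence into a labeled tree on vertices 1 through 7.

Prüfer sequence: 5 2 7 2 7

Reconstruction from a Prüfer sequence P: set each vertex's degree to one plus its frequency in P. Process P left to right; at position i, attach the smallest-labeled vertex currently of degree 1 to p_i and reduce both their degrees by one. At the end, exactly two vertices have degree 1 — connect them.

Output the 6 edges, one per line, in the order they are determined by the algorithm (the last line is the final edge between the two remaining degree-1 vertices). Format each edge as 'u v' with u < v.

Initial degrees: {1:1, 2:3, 3:1, 4:1, 5:2, 6:1, 7:3}
Step 1: smallest deg-1 vertex = 1, p_1 = 5. Add edge {1,5}. Now deg[1]=0, deg[5]=1.
Step 2: smallest deg-1 vertex = 3, p_2 = 2. Add edge {2,3}. Now deg[3]=0, deg[2]=2.
Step 3: smallest deg-1 vertex = 4, p_3 = 7. Add edge {4,7}. Now deg[4]=0, deg[7]=2.
Step 4: smallest deg-1 vertex = 5, p_4 = 2. Add edge {2,5}. Now deg[5]=0, deg[2]=1.
Step 5: smallest deg-1 vertex = 2, p_5 = 7. Add edge {2,7}. Now deg[2]=0, deg[7]=1.
Final: two remaining deg-1 vertices are 6, 7. Add edge {6,7}.

Answer: 1 5
2 3
4 7
2 5
2 7
6 7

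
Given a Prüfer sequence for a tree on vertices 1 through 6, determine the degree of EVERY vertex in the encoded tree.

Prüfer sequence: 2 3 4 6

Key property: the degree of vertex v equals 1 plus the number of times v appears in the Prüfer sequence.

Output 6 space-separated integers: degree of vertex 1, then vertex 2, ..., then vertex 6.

Answer: 1 2 2 2 1 2

Derivation:
p_1 = 2: count[2] becomes 1
p_2 = 3: count[3] becomes 1
p_3 = 4: count[4] becomes 1
p_4 = 6: count[6] becomes 1
Degrees (1 + count): deg[1]=1+0=1, deg[2]=1+1=2, deg[3]=1+1=2, deg[4]=1+1=2, deg[5]=1+0=1, deg[6]=1+1=2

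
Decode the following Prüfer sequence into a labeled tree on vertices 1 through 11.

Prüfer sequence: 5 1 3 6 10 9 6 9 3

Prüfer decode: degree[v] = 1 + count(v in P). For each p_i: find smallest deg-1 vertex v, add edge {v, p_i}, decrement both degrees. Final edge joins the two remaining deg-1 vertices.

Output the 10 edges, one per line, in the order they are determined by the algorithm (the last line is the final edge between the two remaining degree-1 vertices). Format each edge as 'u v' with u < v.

Answer: 2 5
1 4
1 3
5 6
7 10
8 9
6 10
6 9
3 9
3 11

Derivation:
Initial degrees: {1:2, 2:1, 3:3, 4:1, 5:2, 6:3, 7:1, 8:1, 9:3, 10:2, 11:1}
Step 1: smallest deg-1 vertex = 2, p_1 = 5. Add edge {2,5}. Now deg[2]=0, deg[5]=1.
Step 2: smallest deg-1 vertex = 4, p_2 = 1. Add edge {1,4}. Now deg[4]=0, deg[1]=1.
Step 3: smallest deg-1 vertex = 1, p_3 = 3. Add edge {1,3}. Now deg[1]=0, deg[3]=2.
Step 4: smallest deg-1 vertex = 5, p_4 = 6. Add edge {5,6}. Now deg[5]=0, deg[6]=2.
Step 5: smallest deg-1 vertex = 7, p_5 = 10. Add edge {7,10}. Now deg[7]=0, deg[10]=1.
Step 6: smallest deg-1 vertex = 8, p_6 = 9. Add edge {8,9}. Now deg[8]=0, deg[9]=2.
Step 7: smallest deg-1 vertex = 10, p_7 = 6. Add edge {6,10}. Now deg[10]=0, deg[6]=1.
Step 8: smallest deg-1 vertex = 6, p_8 = 9. Add edge {6,9}. Now deg[6]=0, deg[9]=1.
Step 9: smallest deg-1 vertex = 9, p_9 = 3. Add edge {3,9}. Now deg[9]=0, deg[3]=1.
Final: two remaining deg-1 vertices are 3, 11. Add edge {3,11}.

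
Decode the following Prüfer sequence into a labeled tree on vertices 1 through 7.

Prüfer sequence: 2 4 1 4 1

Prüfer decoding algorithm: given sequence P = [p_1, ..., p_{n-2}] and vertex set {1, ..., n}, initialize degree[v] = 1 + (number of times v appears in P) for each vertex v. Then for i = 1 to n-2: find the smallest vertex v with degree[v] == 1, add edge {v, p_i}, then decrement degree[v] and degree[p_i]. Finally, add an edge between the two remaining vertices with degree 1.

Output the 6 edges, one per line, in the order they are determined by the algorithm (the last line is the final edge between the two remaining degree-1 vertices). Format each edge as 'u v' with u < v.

Answer: 2 3
2 4
1 5
4 6
1 4
1 7

Derivation:
Initial degrees: {1:3, 2:2, 3:1, 4:3, 5:1, 6:1, 7:1}
Step 1: smallest deg-1 vertex = 3, p_1 = 2. Add edge {2,3}. Now deg[3]=0, deg[2]=1.
Step 2: smallest deg-1 vertex = 2, p_2 = 4. Add edge {2,4}. Now deg[2]=0, deg[4]=2.
Step 3: smallest deg-1 vertex = 5, p_3 = 1. Add edge {1,5}. Now deg[5]=0, deg[1]=2.
Step 4: smallest deg-1 vertex = 6, p_4 = 4. Add edge {4,6}. Now deg[6]=0, deg[4]=1.
Step 5: smallest deg-1 vertex = 4, p_5 = 1. Add edge {1,4}. Now deg[4]=0, deg[1]=1.
Final: two remaining deg-1 vertices are 1, 7. Add edge {1,7}.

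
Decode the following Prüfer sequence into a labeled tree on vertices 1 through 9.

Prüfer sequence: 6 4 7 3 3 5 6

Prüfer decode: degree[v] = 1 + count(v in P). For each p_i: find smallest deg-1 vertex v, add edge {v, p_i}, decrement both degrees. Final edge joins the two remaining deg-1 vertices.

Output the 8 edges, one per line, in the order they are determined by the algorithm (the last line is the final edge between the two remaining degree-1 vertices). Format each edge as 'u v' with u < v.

Answer: 1 6
2 4
4 7
3 7
3 8
3 5
5 6
6 9

Derivation:
Initial degrees: {1:1, 2:1, 3:3, 4:2, 5:2, 6:3, 7:2, 8:1, 9:1}
Step 1: smallest deg-1 vertex = 1, p_1 = 6. Add edge {1,6}. Now deg[1]=0, deg[6]=2.
Step 2: smallest deg-1 vertex = 2, p_2 = 4. Add edge {2,4}. Now deg[2]=0, deg[4]=1.
Step 3: smallest deg-1 vertex = 4, p_3 = 7. Add edge {4,7}. Now deg[4]=0, deg[7]=1.
Step 4: smallest deg-1 vertex = 7, p_4 = 3. Add edge {3,7}. Now deg[7]=0, deg[3]=2.
Step 5: smallest deg-1 vertex = 8, p_5 = 3. Add edge {3,8}. Now deg[8]=0, deg[3]=1.
Step 6: smallest deg-1 vertex = 3, p_6 = 5. Add edge {3,5}. Now deg[3]=0, deg[5]=1.
Step 7: smallest deg-1 vertex = 5, p_7 = 6. Add edge {5,6}. Now deg[5]=0, deg[6]=1.
Final: two remaining deg-1 vertices are 6, 9. Add edge {6,9}.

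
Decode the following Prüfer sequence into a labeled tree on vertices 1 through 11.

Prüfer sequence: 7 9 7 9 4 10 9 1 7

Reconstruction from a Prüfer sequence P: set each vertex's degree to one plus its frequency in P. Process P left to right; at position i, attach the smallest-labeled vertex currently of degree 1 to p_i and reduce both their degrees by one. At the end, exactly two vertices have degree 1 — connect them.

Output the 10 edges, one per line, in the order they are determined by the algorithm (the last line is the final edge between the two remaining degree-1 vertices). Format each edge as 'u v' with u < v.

Initial degrees: {1:2, 2:1, 3:1, 4:2, 5:1, 6:1, 7:4, 8:1, 9:4, 10:2, 11:1}
Step 1: smallest deg-1 vertex = 2, p_1 = 7. Add edge {2,7}. Now deg[2]=0, deg[7]=3.
Step 2: smallest deg-1 vertex = 3, p_2 = 9. Add edge {3,9}. Now deg[3]=0, deg[9]=3.
Step 3: smallest deg-1 vertex = 5, p_3 = 7. Add edge {5,7}. Now deg[5]=0, deg[7]=2.
Step 4: smallest deg-1 vertex = 6, p_4 = 9. Add edge {6,9}. Now deg[6]=0, deg[9]=2.
Step 5: smallest deg-1 vertex = 8, p_5 = 4. Add edge {4,8}. Now deg[8]=0, deg[4]=1.
Step 6: smallest deg-1 vertex = 4, p_6 = 10. Add edge {4,10}. Now deg[4]=0, deg[10]=1.
Step 7: smallest deg-1 vertex = 10, p_7 = 9. Add edge {9,10}. Now deg[10]=0, deg[9]=1.
Step 8: smallest deg-1 vertex = 9, p_8 = 1. Add edge {1,9}. Now deg[9]=0, deg[1]=1.
Step 9: smallest deg-1 vertex = 1, p_9 = 7. Add edge {1,7}. Now deg[1]=0, deg[7]=1.
Final: two remaining deg-1 vertices are 7, 11. Add edge {7,11}.

Answer: 2 7
3 9
5 7
6 9
4 8
4 10
9 10
1 9
1 7
7 11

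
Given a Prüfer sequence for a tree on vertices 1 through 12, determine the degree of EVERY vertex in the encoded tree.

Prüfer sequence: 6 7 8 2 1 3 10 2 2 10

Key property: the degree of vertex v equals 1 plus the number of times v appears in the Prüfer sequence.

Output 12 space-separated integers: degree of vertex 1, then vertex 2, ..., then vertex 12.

p_1 = 6: count[6] becomes 1
p_2 = 7: count[7] becomes 1
p_3 = 8: count[8] becomes 1
p_4 = 2: count[2] becomes 1
p_5 = 1: count[1] becomes 1
p_6 = 3: count[3] becomes 1
p_7 = 10: count[10] becomes 1
p_8 = 2: count[2] becomes 2
p_9 = 2: count[2] becomes 3
p_10 = 10: count[10] becomes 2
Degrees (1 + count): deg[1]=1+1=2, deg[2]=1+3=4, deg[3]=1+1=2, deg[4]=1+0=1, deg[5]=1+0=1, deg[6]=1+1=2, deg[7]=1+1=2, deg[8]=1+1=2, deg[9]=1+0=1, deg[10]=1+2=3, deg[11]=1+0=1, deg[12]=1+0=1

Answer: 2 4 2 1 1 2 2 2 1 3 1 1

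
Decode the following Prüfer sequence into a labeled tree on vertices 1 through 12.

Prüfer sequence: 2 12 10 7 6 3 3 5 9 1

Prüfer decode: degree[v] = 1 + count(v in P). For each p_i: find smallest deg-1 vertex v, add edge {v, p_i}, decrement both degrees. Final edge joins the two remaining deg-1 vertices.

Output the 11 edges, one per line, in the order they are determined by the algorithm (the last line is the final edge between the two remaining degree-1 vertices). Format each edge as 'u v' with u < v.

Answer: 2 4
2 12
8 10
7 10
6 7
3 6
3 11
3 5
5 9
1 9
1 12

Derivation:
Initial degrees: {1:2, 2:2, 3:3, 4:1, 5:2, 6:2, 7:2, 8:1, 9:2, 10:2, 11:1, 12:2}
Step 1: smallest deg-1 vertex = 4, p_1 = 2. Add edge {2,4}. Now deg[4]=0, deg[2]=1.
Step 2: smallest deg-1 vertex = 2, p_2 = 12. Add edge {2,12}. Now deg[2]=0, deg[12]=1.
Step 3: smallest deg-1 vertex = 8, p_3 = 10. Add edge {8,10}. Now deg[8]=0, deg[10]=1.
Step 4: smallest deg-1 vertex = 10, p_4 = 7. Add edge {7,10}. Now deg[10]=0, deg[7]=1.
Step 5: smallest deg-1 vertex = 7, p_5 = 6. Add edge {6,7}. Now deg[7]=0, deg[6]=1.
Step 6: smallest deg-1 vertex = 6, p_6 = 3. Add edge {3,6}. Now deg[6]=0, deg[3]=2.
Step 7: smallest deg-1 vertex = 11, p_7 = 3. Add edge {3,11}. Now deg[11]=0, deg[3]=1.
Step 8: smallest deg-1 vertex = 3, p_8 = 5. Add edge {3,5}. Now deg[3]=0, deg[5]=1.
Step 9: smallest deg-1 vertex = 5, p_9 = 9. Add edge {5,9}. Now deg[5]=0, deg[9]=1.
Step 10: smallest deg-1 vertex = 9, p_10 = 1. Add edge {1,9}. Now deg[9]=0, deg[1]=1.
Final: two remaining deg-1 vertices are 1, 12. Add edge {1,12}.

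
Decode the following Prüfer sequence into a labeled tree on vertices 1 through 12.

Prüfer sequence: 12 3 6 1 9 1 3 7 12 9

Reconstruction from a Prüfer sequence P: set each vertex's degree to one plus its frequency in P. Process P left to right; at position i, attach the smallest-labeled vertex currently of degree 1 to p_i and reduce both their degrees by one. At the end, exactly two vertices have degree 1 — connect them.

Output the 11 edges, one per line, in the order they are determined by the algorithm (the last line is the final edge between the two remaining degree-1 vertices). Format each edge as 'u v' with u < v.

Answer: 2 12
3 4
5 6
1 6
8 9
1 10
1 3
3 7
7 12
9 11
9 12

Derivation:
Initial degrees: {1:3, 2:1, 3:3, 4:1, 5:1, 6:2, 7:2, 8:1, 9:3, 10:1, 11:1, 12:3}
Step 1: smallest deg-1 vertex = 2, p_1 = 12. Add edge {2,12}. Now deg[2]=0, deg[12]=2.
Step 2: smallest deg-1 vertex = 4, p_2 = 3. Add edge {3,4}. Now deg[4]=0, deg[3]=2.
Step 3: smallest deg-1 vertex = 5, p_3 = 6. Add edge {5,6}. Now deg[5]=0, deg[6]=1.
Step 4: smallest deg-1 vertex = 6, p_4 = 1. Add edge {1,6}. Now deg[6]=0, deg[1]=2.
Step 5: smallest deg-1 vertex = 8, p_5 = 9. Add edge {8,9}. Now deg[8]=0, deg[9]=2.
Step 6: smallest deg-1 vertex = 10, p_6 = 1. Add edge {1,10}. Now deg[10]=0, deg[1]=1.
Step 7: smallest deg-1 vertex = 1, p_7 = 3. Add edge {1,3}. Now deg[1]=0, deg[3]=1.
Step 8: smallest deg-1 vertex = 3, p_8 = 7. Add edge {3,7}. Now deg[3]=0, deg[7]=1.
Step 9: smallest deg-1 vertex = 7, p_9 = 12. Add edge {7,12}. Now deg[7]=0, deg[12]=1.
Step 10: smallest deg-1 vertex = 11, p_10 = 9. Add edge {9,11}. Now deg[11]=0, deg[9]=1.
Final: two remaining deg-1 vertices are 9, 12. Add edge {9,12}.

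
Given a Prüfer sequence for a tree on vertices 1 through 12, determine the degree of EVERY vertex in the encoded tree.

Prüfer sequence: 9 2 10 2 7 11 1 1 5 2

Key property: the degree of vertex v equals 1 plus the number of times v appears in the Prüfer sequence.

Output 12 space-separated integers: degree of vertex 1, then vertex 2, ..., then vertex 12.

p_1 = 9: count[9] becomes 1
p_2 = 2: count[2] becomes 1
p_3 = 10: count[10] becomes 1
p_4 = 2: count[2] becomes 2
p_5 = 7: count[7] becomes 1
p_6 = 11: count[11] becomes 1
p_7 = 1: count[1] becomes 1
p_8 = 1: count[1] becomes 2
p_9 = 5: count[5] becomes 1
p_10 = 2: count[2] becomes 3
Degrees (1 + count): deg[1]=1+2=3, deg[2]=1+3=4, deg[3]=1+0=1, deg[4]=1+0=1, deg[5]=1+1=2, deg[6]=1+0=1, deg[7]=1+1=2, deg[8]=1+0=1, deg[9]=1+1=2, deg[10]=1+1=2, deg[11]=1+1=2, deg[12]=1+0=1

Answer: 3 4 1 1 2 1 2 1 2 2 2 1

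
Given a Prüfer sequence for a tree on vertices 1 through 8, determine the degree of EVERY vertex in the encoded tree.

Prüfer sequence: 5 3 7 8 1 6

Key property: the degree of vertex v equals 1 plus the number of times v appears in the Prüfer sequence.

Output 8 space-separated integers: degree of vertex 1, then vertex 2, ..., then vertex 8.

Answer: 2 1 2 1 2 2 2 2

Derivation:
p_1 = 5: count[5] becomes 1
p_2 = 3: count[3] becomes 1
p_3 = 7: count[7] becomes 1
p_4 = 8: count[8] becomes 1
p_5 = 1: count[1] becomes 1
p_6 = 6: count[6] becomes 1
Degrees (1 + count): deg[1]=1+1=2, deg[2]=1+0=1, deg[3]=1+1=2, deg[4]=1+0=1, deg[5]=1+1=2, deg[6]=1+1=2, deg[7]=1+1=2, deg[8]=1+1=2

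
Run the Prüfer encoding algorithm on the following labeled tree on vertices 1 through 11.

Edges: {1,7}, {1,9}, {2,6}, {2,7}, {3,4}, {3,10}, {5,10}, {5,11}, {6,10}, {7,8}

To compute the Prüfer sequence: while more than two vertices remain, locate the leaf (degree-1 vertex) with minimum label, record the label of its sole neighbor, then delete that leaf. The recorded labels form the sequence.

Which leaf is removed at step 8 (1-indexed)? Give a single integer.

Step 1: current leaves = {4,8,9,11}. Remove leaf 4 (neighbor: 3).
Step 2: current leaves = {3,8,9,11}. Remove leaf 3 (neighbor: 10).
Step 3: current leaves = {8,9,11}. Remove leaf 8 (neighbor: 7).
Step 4: current leaves = {9,11}. Remove leaf 9 (neighbor: 1).
Step 5: current leaves = {1,11}. Remove leaf 1 (neighbor: 7).
Step 6: current leaves = {7,11}. Remove leaf 7 (neighbor: 2).
Step 7: current leaves = {2,11}. Remove leaf 2 (neighbor: 6).
Step 8: current leaves = {6,11}. Remove leaf 6 (neighbor: 10).

Answer: 6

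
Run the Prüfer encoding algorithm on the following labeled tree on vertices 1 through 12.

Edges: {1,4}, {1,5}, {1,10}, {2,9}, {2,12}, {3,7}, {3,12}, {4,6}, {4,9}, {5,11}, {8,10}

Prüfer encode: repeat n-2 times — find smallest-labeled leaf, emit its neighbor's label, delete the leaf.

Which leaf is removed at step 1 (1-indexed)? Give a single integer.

Answer: 6

Derivation:
Step 1: current leaves = {6,7,8,11}. Remove leaf 6 (neighbor: 4).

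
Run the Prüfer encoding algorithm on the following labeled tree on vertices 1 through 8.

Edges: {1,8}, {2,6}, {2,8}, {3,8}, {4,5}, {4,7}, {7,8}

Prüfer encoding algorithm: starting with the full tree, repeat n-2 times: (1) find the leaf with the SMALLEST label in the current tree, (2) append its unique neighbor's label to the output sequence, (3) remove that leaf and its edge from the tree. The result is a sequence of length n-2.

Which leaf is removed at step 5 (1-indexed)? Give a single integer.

Step 1: current leaves = {1,3,5,6}. Remove leaf 1 (neighbor: 8).
Step 2: current leaves = {3,5,6}. Remove leaf 3 (neighbor: 8).
Step 3: current leaves = {5,6}. Remove leaf 5 (neighbor: 4).
Step 4: current leaves = {4,6}. Remove leaf 4 (neighbor: 7).
Step 5: current leaves = {6,7}. Remove leaf 6 (neighbor: 2).

Answer: 6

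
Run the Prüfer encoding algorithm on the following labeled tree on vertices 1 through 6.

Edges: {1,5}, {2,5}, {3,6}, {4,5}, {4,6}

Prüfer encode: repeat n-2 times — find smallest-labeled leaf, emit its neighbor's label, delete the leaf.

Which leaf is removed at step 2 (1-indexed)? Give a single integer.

Answer: 2

Derivation:
Step 1: current leaves = {1,2,3}. Remove leaf 1 (neighbor: 5).
Step 2: current leaves = {2,3}. Remove leaf 2 (neighbor: 5).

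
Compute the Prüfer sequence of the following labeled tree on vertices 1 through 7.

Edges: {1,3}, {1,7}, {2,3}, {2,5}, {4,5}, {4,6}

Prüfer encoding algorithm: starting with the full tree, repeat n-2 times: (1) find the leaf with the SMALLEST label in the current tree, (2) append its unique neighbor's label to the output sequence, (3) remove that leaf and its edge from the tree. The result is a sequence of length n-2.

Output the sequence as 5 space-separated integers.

Step 1: leaves = {6,7}. Remove smallest leaf 6, emit neighbor 4.
Step 2: leaves = {4,7}. Remove smallest leaf 4, emit neighbor 5.
Step 3: leaves = {5,7}. Remove smallest leaf 5, emit neighbor 2.
Step 4: leaves = {2,7}. Remove smallest leaf 2, emit neighbor 3.
Step 5: leaves = {3,7}. Remove smallest leaf 3, emit neighbor 1.
Done: 2 vertices remain (1, 7). Sequence = [4 5 2 3 1]

Answer: 4 5 2 3 1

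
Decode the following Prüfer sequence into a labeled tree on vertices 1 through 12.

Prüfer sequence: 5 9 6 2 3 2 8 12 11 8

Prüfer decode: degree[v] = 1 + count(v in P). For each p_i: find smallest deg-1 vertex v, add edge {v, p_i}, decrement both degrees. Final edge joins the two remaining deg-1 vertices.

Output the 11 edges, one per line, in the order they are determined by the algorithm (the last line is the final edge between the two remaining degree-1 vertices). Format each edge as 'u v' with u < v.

Answer: 1 5
4 9
5 6
2 6
3 7
2 3
2 8
9 12
10 11
8 11
8 12

Derivation:
Initial degrees: {1:1, 2:3, 3:2, 4:1, 5:2, 6:2, 7:1, 8:3, 9:2, 10:1, 11:2, 12:2}
Step 1: smallest deg-1 vertex = 1, p_1 = 5. Add edge {1,5}. Now deg[1]=0, deg[5]=1.
Step 2: smallest deg-1 vertex = 4, p_2 = 9. Add edge {4,9}. Now deg[4]=0, deg[9]=1.
Step 3: smallest deg-1 vertex = 5, p_3 = 6. Add edge {5,6}. Now deg[5]=0, deg[6]=1.
Step 4: smallest deg-1 vertex = 6, p_4 = 2. Add edge {2,6}. Now deg[6]=0, deg[2]=2.
Step 5: smallest deg-1 vertex = 7, p_5 = 3. Add edge {3,7}. Now deg[7]=0, deg[3]=1.
Step 6: smallest deg-1 vertex = 3, p_6 = 2. Add edge {2,3}. Now deg[3]=0, deg[2]=1.
Step 7: smallest deg-1 vertex = 2, p_7 = 8. Add edge {2,8}. Now deg[2]=0, deg[8]=2.
Step 8: smallest deg-1 vertex = 9, p_8 = 12. Add edge {9,12}. Now deg[9]=0, deg[12]=1.
Step 9: smallest deg-1 vertex = 10, p_9 = 11. Add edge {10,11}. Now deg[10]=0, deg[11]=1.
Step 10: smallest deg-1 vertex = 11, p_10 = 8. Add edge {8,11}. Now deg[11]=0, deg[8]=1.
Final: two remaining deg-1 vertices are 8, 12. Add edge {8,12}.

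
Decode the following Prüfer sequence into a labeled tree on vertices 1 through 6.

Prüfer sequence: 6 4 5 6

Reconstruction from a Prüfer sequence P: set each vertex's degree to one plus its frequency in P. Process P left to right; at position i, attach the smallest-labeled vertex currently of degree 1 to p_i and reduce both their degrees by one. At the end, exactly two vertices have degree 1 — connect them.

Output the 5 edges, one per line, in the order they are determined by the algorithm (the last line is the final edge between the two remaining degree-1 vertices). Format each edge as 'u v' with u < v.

Initial degrees: {1:1, 2:1, 3:1, 4:2, 5:2, 6:3}
Step 1: smallest deg-1 vertex = 1, p_1 = 6. Add edge {1,6}. Now deg[1]=0, deg[6]=2.
Step 2: smallest deg-1 vertex = 2, p_2 = 4. Add edge {2,4}. Now deg[2]=0, deg[4]=1.
Step 3: smallest deg-1 vertex = 3, p_3 = 5. Add edge {3,5}. Now deg[3]=0, deg[5]=1.
Step 4: smallest deg-1 vertex = 4, p_4 = 6. Add edge {4,6}. Now deg[4]=0, deg[6]=1.
Final: two remaining deg-1 vertices are 5, 6. Add edge {5,6}.

Answer: 1 6
2 4
3 5
4 6
5 6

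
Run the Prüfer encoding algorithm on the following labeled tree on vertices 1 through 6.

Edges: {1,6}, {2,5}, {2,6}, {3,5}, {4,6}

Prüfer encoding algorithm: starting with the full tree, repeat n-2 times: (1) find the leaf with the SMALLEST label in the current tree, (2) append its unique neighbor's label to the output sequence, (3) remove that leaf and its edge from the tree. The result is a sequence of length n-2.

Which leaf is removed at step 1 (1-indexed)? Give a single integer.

Step 1: current leaves = {1,3,4}. Remove leaf 1 (neighbor: 6).

Answer: 1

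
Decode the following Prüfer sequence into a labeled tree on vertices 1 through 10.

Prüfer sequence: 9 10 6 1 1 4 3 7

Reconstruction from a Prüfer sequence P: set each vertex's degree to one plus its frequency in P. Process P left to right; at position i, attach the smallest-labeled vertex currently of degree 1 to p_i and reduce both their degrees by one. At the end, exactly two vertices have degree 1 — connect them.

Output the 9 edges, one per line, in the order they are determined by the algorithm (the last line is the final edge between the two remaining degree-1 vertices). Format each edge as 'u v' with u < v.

Answer: 2 9
5 10
6 8
1 6
1 9
1 4
3 4
3 7
7 10

Derivation:
Initial degrees: {1:3, 2:1, 3:2, 4:2, 5:1, 6:2, 7:2, 8:1, 9:2, 10:2}
Step 1: smallest deg-1 vertex = 2, p_1 = 9. Add edge {2,9}. Now deg[2]=0, deg[9]=1.
Step 2: smallest deg-1 vertex = 5, p_2 = 10. Add edge {5,10}. Now deg[5]=0, deg[10]=1.
Step 3: smallest deg-1 vertex = 8, p_3 = 6. Add edge {6,8}. Now deg[8]=0, deg[6]=1.
Step 4: smallest deg-1 vertex = 6, p_4 = 1. Add edge {1,6}. Now deg[6]=0, deg[1]=2.
Step 5: smallest deg-1 vertex = 9, p_5 = 1. Add edge {1,9}. Now deg[9]=0, deg[1]=1.
Step 6: smallest deg-1 vertex = 1, p_6 = 4. Add edge {1,4}. Now deg[1]=0, deg[4]=1.
Step 7: smallest deg-1 vertex = 4, p_7 = 3. Add edge {3,4}. Now deg[4]=0, deg[3]=1.
Step 8: smallest deg-1 vertex = 3, p_8 = 7. Add edge {3,7}. Now deg[3]=0, deg[7]=1.
Final: two remaining deg-1 vertices are 7, 10. Add edge {7,10}.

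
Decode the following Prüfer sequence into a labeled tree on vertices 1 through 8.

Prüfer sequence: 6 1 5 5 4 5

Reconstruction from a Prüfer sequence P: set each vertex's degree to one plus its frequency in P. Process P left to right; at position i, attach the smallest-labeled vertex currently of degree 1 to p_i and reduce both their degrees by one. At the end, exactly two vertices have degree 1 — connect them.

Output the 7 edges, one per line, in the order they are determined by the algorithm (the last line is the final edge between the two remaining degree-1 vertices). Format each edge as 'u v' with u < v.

Initial degrees: {1:2, 2:1, 3:1, 4:2, 5:4, 6:2, 7:1, 8:1}
Step 1: smallest deg-1 vertex = 2, p_1 = 6. Add edge {2,6}. Now deg[2]=0, deg[6]=1.
Step 2: smallest deg-1 vertex = 3, p_2 = 1. Add edge {1,3}. Now deg[3]=0, deg[1]=1.
Step 3: smallest deg-1 vertex = 1, p_3 = 5. Add edge {1,5}. Now deg[1]=0, deg[5]=3.
Step 4: smallest deg-1 vertex = 6, p_4 = 5. Add edge {5,6}. Now deg[6]=0, deg[5]=2.
Step 5: smallest deg-1 vertex = 7, p_5 = 4. Add edge {4,7}. Now deg[7]=0, deg[4]=1.
Step 6: smallest deg-1 vertex = 4, p_6 = 5. Add edge {4,5}. Now deg[4]=0, deg[5]=1.
Final: two remaining deg-1 vertices are 5, 8. Add edge {5,8}.

Answer: 2 6
1 3
1 5
5 6
4 7
4 5
5 8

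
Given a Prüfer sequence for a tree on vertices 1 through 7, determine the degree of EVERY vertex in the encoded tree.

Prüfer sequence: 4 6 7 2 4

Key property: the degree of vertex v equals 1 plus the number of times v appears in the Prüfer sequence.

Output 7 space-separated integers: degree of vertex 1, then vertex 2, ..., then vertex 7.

p_1 = 4: count[4] becomes 1
p_2 = 6: count[6] becomes 1
p_3 = 7: count[7] becomes 1
p_4 = 2: count[2] becomes 1
p_5 = 4: count[4] becomes 2
Degrees (1 + count): deg[1]=1+0=1, deg[2]=1+1=2, deg[3]=1+0=1, deg[4]=1+2=3, deg[5]=1+0=1, deg[6]=1+1=2, deg[7]=1+1=2

Answer: 1 2 1 3 1 2 2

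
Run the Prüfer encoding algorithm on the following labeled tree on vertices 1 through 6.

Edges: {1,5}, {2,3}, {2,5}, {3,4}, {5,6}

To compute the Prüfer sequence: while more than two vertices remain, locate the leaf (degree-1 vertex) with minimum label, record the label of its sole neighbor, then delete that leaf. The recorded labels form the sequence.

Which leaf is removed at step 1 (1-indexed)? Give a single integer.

Answer: 1

Derivation:
Step 1: current leaves = {1,4,6}. Remove leaf 1 (neighbor: 5).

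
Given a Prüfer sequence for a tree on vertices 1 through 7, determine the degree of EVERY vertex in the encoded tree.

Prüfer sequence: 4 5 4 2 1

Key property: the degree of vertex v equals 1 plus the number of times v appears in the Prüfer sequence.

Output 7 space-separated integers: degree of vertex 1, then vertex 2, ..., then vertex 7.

p_1 = 4: count[4] becomes 1
p_2 = 5: count[5] becomes 1
p_3 = 4: count[4] becomes 2
p_4 = 2: count[2] becomes 1
p_5 = 1: count[1] becomes 1
Degrees (1 + count): deg[1]=1+1=2, deg[2]=1+1=2, deg[3]=1+0=1, deg[4]=1+2=3, deg[5]=1+1=2, deg[6]=1+0=1, deg[7]=1+0=1

Answer: 2 2 1 3 2 1 1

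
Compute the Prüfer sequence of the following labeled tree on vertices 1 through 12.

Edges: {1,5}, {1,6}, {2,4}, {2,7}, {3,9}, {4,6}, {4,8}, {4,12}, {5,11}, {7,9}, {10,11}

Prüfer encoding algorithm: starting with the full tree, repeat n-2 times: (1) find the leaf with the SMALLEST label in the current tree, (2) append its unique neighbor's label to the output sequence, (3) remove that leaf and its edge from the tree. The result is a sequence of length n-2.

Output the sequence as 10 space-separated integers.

Step 1: leaves = {3,8,10,12}. Remove smallest leaf 3, emit neighbor 9.
Step 2: leaves = {8,9,10,12}. Remove smallest leaf 8, emit neighbor 4.
Step 3: leaves = {9,10,12}. Remove smallest leaf 9, emit neighbor 7.
Step 4: leaves = {7,10,12}. Remove smallest leaf 7, emit neighbor 2.
Step 5: leaves = {2,10,12}. Remove smallest leaf 2, emit neighbor 4.
Step 6: leaves = {10,12}. Remove smallest leaf 10, emit neighbor 11.
Step 7: leaves = {11,12}. Remove smallest leaf 11, emit neighbor 5.
Step 8: leaves = {5,12}. Remove smallest leaf 5, emit neighbor 1.
Step 9: leaves = {1,12}. Remove smallest leaf 1, emit neighbor 6.
Step 10: leaves = {6,12}. Remove smallest leaf 6, emit neighbor 4.
Done: 2 vertices remain (4, 12). Sequence = [9 4 7 2 4 11 5 1 6 4]

Answer: 9 4 7 2 4 11 5 1 6 4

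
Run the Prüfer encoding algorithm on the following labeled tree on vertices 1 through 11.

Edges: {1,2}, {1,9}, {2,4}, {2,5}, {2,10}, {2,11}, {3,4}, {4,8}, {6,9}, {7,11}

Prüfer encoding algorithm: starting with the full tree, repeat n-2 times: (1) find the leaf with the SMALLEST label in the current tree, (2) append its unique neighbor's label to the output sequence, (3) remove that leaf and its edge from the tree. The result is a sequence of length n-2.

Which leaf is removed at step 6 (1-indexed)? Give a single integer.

Answer: 4

Derivation:
Step 1: current leaves = {3,5,6,7,8,10}. Remove leaf 3 (neighbor: 4).
Step 2: current leaves = {5,6,7,8,10}. Remove leaf 5 (neighbor: 2).
Step 3: current leaves = {6,7,8,10}. Remove leaf 6 (neighbor: 9).
Step 4: current leaves = {7,8,9,10}. Remove leaf 7 (neighbor: 11).
Step 5: current leaves = {8,9,10,11}. Remove leaf 8 (neighbor: 4).
Step 6: current leaves = {4,9,10,11}. Remove leaf 4 (neighbor: 2).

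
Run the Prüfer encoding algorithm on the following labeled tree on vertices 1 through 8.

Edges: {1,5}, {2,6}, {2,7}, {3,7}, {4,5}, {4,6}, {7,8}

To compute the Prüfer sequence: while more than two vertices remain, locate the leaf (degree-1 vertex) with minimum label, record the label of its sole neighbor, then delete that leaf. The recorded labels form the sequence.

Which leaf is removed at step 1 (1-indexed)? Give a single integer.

Step 1: current leaves = {1,3,8}. Remove leaf 1 (neighbor: 5).

Answer: 1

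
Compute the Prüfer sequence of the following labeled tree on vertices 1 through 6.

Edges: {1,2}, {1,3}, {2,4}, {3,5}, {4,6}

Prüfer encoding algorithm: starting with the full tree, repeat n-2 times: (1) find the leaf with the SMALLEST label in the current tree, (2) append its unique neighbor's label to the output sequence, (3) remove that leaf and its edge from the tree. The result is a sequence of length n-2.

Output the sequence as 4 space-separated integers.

Answer: 3 1 2 4

Derivation:
Step 1: leaves = {5,6}. Remove smallest leaf 5, emit neighbor 3.
Step 2: leaves = {3,6}. Remove smallest leaf 3, emit neighbor 1.
Step 3: leaves = {1,6}. Remove smallest leaf 1, emit neighbor 2.
Step 4: leaves = {2,6}. Remove smallest leaf 2, emit neighbor 4.
Done: 2 vertices remain (4, 6). Sequence = [3 1 2 4]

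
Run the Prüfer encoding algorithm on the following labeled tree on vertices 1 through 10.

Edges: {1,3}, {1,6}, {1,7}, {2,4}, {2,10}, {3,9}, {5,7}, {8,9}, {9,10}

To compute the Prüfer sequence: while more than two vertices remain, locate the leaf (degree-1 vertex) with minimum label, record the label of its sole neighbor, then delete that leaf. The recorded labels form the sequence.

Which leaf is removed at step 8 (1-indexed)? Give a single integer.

Step 1: current leaves = {4,5,6,8}. Remove leaf 4 (neighbor: 2).
Step 2: current leaves = {2,5,6,8}. Remove leaf 2 (neighbor: 10).
Step 3: current leaves = {5,6,8,10}. Remove leaf 5 (neighbor: 7).
Step 4: current leaves = {6,7,8,10}. Remove leaf 6 (neighbor: 1).
Step 5: current leaves = {7,8,10}. Remove leaf 7 (neighbor: 1).
Step 6: current leaves = {1,8,10}. Remove leaf 1 (neighbor: 3).
Step 7: current leaves = {3,8,10}. Remove leaf 3 (neighbor: 9).
Step 8: current leaves = {8,10}. Remove leaf 8 (neighbor: 9).

Answer: 8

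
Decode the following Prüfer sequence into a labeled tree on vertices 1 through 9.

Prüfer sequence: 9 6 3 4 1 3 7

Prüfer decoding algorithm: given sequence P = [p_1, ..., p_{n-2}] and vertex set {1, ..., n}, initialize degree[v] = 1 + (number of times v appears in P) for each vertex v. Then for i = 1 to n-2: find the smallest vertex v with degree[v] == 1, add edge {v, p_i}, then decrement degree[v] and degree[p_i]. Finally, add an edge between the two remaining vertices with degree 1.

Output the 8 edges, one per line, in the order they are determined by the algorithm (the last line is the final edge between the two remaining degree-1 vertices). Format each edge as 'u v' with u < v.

Answer: 2 9
5 6
3 6
4 8
1 4
1 3
3 7
7 9

Derivation:
Initial degrees: {1:2, 2:1, 3:3, 4:2, 5:1, 6:2, 7:2, 8:1, 9:2}
Step 1: smallest deg-1 vertex = 2, p_1 = 9. Add edge {2,9}. Now deg[2]=0, deg[9]=1.
Step 2: smallest deg-1 vertex = 5, p_2 = 6. Add edge {5,6}. Now deg[5]=0, deg[6]=1.
Step 3: smallest deg-1 vertex = 6, p_3 = 3. Add edge {3,6}. Now deg[6]=0, deg[3]=2.
Step 4: smallest deg-1 vertex = 8, p_4 = 4. Add edge {4,8}. Now deg[8]=0, deg[4]=1.
Step 5: smallest deg-1 vertex = 4, p_5 = 1. Add edge {1,4}. Now deg[4]=0, deg[1]=1.
Step 6: smallest deg-1 vertex = 1, p_6 = 3. Add edge {1,3}. Now deg[1]=0, deg[3]=1.
Step 7: smallest deg-1 vertex = 3, p_7 = 7. Add edge {3,7}. Now deg[3]=0, deg[7]=1.
Final: two remaining deg-1 vertices are 7, 9. Add edge {7,9}.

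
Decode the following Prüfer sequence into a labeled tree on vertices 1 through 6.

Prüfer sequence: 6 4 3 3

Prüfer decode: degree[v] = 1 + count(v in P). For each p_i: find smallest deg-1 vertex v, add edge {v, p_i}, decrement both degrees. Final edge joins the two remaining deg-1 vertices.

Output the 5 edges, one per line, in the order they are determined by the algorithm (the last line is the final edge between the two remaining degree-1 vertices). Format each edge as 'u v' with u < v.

Initial degrees: {1:1, 2:1, 3:3, 4:2, 5:1, 6:2}
Step 1: smallest deg-1 vertex = 1, p_1 = 6. Add edge {1,6}. Now deg[1]=0, deg[6]=1.
Step 2: smallest deg-1 vertex = 2, p_2 = 4. Add edge {2,4}. Now deg[2]=0, deg[4]=1.
Step 3: smallest deg-1 vertex = 4, p_3 = 3. Add edge {3,4}. Now deg[4]=0, deg[3]=2.
Step 4: smallest deg-1 vertex = 5, p_4 = 3. Add edge {3,5}. Now deg[5]=0, deg[3]=1.
Final: two remaining deg-1 vertices are 3, 6. Add edge {3,6}.

Answer: 1 6
2 4
3 4
3 5
3 6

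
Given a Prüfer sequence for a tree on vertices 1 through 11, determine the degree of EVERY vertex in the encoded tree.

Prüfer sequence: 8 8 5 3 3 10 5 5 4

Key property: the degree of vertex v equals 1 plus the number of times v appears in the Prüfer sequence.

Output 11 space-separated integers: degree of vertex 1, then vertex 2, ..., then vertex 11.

p_1 = 8: count[8] becomes 1
p_2 = 8: count[8] becomes 2
p_3 = 5: count[5] becomes 1
p_4 = 3: count[3] becomes 1
p_5 = 3: count[3] becomes 2
p_6 = 10: count[10] becomes 1
p_7 = 5: count[5] becomes 2
p_8 = 5: count[5] becomes 3
p_9 = 4: count[4] becomes 1
Degrees (1 + count): deg[1]=1+0=1, deg[2]=1+0=1, deg[3]=1+2=3, deg[4]=1+1=2, deg[5]=1+3=4, deg[6]=1+0=1, deg[7]=1+0=1, deg[8]=1+2=3, deg[9]=1+0=1, deg[10]=1+1=2, deg[11]=1+0=1

Answer: 1 1 3 2 4 1 1 3 1 2 1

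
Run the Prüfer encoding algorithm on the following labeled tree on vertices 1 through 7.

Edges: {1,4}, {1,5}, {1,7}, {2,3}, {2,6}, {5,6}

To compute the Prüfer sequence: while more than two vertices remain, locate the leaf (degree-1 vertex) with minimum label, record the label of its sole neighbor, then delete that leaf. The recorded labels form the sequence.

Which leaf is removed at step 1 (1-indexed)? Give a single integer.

Answer: 3

Derivation:
Step 1: current leaves = {3,4,7}. Remove leaf 3 (neighbor: 2).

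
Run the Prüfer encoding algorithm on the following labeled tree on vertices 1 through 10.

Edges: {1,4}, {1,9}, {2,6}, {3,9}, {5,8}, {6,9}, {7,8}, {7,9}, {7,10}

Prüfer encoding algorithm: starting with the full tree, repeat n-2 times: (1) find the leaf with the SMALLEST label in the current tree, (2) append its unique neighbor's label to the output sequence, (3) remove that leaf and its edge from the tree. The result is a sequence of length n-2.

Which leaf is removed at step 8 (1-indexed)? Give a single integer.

Step 1: current leaves = {2,3,4,5,10}. Remove leaf 2 (neighbor: 6).
Step 2: current leaves = {3,4,5,6,10}. Remove leaf 3 (neighbor: 9).
Step 3: current leaves = {4,5,6,10}. Remove leaf 4 (neighbor: 1).
Step 4: current leaves = {1,5,6,10}. Remove leaf 1 (neighbor: 9).
Step 5: current leaves = {5,6,10}. Remove leaf 5 (neighbor: 8).
Step 6: current leaves = {6,8,10}. Remove leaf 6 (neighbor: 9).
Step 7: current leaves = {8,9,10}. Remove leaf 8 (neighbor: 7).
Step 8: current leaves = {9,10}. Remove leaf 9 (neighbor: 7).

Answer: 9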